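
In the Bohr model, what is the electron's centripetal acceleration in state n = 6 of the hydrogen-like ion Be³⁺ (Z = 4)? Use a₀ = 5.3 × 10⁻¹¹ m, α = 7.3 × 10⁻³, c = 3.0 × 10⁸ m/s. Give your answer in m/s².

4.5 × 10²¹ m/s²

r = n²a₀/Z = 4.8 × 10⁻¹⁰ m, v = Zαc/n = 1.5 × 10⁶ m/s
a = v²/r = (1.5 × 10⁶)² / 4.8 × 10⁻¹⁰ = 4.5 × 10²¹ m/s²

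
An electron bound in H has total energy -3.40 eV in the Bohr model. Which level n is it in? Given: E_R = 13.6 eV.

2

E_n = −E_R Z²/n² ⇒ n² = E_R Z²/(−E_n) = 13.6 × 1² / 3.40 ≈ 4.00
n = 2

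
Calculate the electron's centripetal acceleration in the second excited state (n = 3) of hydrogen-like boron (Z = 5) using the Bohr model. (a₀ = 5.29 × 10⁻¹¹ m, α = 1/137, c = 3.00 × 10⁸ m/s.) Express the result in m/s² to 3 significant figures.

1.40 × 10²³ m/s²

r = n²a₀/Z = 9.52 × 10⁻¹¹ m, v = Zαc/n = 3.65 × 10⁶ m/s
a = v²/r = (3.65 × 10⁶)² / 9.52 × 10⁻¹¹ = 1.40 × 10²³ m/s²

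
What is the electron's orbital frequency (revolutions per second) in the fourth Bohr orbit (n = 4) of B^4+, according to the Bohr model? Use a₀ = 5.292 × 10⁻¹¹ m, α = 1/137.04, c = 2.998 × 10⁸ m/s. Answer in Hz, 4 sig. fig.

2.570 × 10¹⁵ Hz

r = n²a₀/Z = 1.693 × 10⁻¹⁰ m, v = Zαc/n = 2.735 × 10⁶ m/s
f = v/(2πr) = 2.570 × 10¹⁵ Hz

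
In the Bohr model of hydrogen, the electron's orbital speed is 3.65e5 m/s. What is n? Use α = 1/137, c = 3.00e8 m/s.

v_n = Zαc/n ⇒ n = Zαc/v = 1 × 0.00730 × 3.00e8 / 3.65e5 ≈ 6.00
n = 6

6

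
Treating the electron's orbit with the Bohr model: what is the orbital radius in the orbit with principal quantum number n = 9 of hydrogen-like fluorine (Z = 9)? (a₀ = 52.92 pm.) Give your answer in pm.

r_n = n²a₀/Z = 9² × 52.92 / 9
    = 81 × 52.92 / 9 = 476.3 pm

476.3 pm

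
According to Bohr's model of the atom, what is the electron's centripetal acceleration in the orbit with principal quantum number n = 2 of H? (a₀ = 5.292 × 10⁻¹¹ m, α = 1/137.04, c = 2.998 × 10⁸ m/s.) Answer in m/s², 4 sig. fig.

5.652 × 10²¹ m/s²

r = n²a₀/Z = 2.117 × 10⁻¹⁰ m, v = Zαc/n = 1.094 × 10⁶ m/s
a = v²/r = (1.094 × 10⁶)² / 2.117 × 10⁻¹⁰ = 5.652 × 10²¹ m/s²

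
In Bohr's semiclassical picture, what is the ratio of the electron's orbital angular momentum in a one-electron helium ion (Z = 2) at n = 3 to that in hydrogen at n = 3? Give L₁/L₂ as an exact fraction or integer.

L = nℏ is independent of Z.
L₁/L₂ = n₁/n₂ = 3/3 = 1

1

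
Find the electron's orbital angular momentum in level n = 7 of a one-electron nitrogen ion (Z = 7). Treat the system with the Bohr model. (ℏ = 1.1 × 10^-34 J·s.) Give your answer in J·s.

7.7 × 10^-34 J·s

L_n = nℏ = 7 × 1.1 × 10^-34 = 7.7 × 10^-34 J·s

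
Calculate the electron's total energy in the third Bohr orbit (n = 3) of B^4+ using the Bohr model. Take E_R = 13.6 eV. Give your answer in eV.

-37.8 eV

E_n = −E_R·Z²/n² = −13.6 × 5²/3² = -37.8 eV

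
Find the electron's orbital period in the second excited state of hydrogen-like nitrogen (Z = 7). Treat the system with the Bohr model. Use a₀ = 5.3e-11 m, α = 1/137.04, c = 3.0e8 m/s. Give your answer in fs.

0.084 fs

r = n²a₀/Z = 3²·5.3e-11/7 = 6.8e-11 m
v = Zαc/n = 7·0.0073·3.0e8/3 = 5.1e6 m/s
T = 2πr/v = 8.4e-17 s = 0.084 fs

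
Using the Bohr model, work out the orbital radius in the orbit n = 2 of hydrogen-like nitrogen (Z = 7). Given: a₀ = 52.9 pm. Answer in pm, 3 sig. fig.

30.2 pm

r_n = n²a₀/Z = 2² × 52.9 / 7
    = 4 × 52.9 / 7 = 30.2 pm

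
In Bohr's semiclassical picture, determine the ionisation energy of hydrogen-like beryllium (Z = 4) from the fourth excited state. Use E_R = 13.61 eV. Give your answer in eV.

E_n = −E_R·Z²/n² = −13.61 × 4²/5² eV = -8.710 eV
Ionisation energy = −E_n = 8.710 eV

8.710 eV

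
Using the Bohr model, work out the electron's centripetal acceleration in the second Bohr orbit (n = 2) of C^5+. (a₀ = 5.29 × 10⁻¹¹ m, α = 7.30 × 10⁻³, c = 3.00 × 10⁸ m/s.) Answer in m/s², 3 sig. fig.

1.22 × 10²⁴ m/s²

r = n²a₀/Z = 3.53 × 10⁻¹¹ m, v = Zαc/n = 6.57 × 10⁶ m/s
a = v²/r = (6.57 × 10⁶)² / 3.53 × 10⁻¹¹ = 1.22 × 10²⁴ m/s²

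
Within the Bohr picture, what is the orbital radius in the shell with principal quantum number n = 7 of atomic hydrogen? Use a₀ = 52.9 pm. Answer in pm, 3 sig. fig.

r_n = n²a₀/Z = 7² × 52.9 / 1
    = 49 × 52.9 / 1 = 2590 pm

2590 pm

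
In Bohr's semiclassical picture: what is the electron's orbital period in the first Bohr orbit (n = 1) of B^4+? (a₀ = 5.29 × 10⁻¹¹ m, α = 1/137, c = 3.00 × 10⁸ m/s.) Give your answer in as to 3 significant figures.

r = n²a₀/Z = 1²·5.29 × 10⁻¹¹/5 = 1.06 × 10⁻¹¹ m
v = Zαc/n = 5·0.00730·3.00 × 10⁸/1 = 1.09 × 10⁷ m/s
T = 2πr/v = 6.07 × 10⁻¹⁸ s = 6.07 as

6.07 as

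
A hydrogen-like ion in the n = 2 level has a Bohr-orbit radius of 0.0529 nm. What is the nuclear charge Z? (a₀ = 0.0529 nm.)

r_n = n²a₀/Z ⇒ Z = n²a₀/r = 2² × 0.0529 / 0.0529 ≈ 4.00
Z = 4

4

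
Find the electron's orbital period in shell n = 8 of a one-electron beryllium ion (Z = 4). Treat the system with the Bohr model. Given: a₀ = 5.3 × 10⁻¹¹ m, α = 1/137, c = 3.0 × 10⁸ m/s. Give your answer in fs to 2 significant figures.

4.9 fs

r = n²a₀/Z = 8²·5.3 × 10⁻¹¹/4 = 8.5 × 10⁻¹⁰ m
v = Zαc/n = 4·0.0073·3.0 × 10⁸/8 = 1.1 × 10⁶ m/s
T = 2πr/v = 4.9 × 10⁻¹⁵ s = 4.9 fs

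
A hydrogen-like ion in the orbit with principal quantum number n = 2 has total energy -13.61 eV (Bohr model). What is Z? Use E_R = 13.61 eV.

2

E_n = −E_R Z²/n² ⇒ Z² = −E_n n²/E_R = 13.61 × 2² / 13.61 ≈ 4.00
Z = 2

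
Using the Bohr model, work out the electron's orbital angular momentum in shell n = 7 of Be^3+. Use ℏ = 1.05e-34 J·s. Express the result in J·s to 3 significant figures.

7.35e-34 J·s

L_n = nℏ = 7 × 1.05e-34 = 7.35e-34 J·s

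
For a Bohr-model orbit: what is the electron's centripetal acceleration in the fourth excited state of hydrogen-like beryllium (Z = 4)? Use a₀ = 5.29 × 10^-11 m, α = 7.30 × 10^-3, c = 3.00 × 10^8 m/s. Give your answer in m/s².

r = n²a₀/Z = 3.31 × 10^-10 m, v = Zαc/n = 1.75 × 10^6 m/s
a = v²/r = (1.75 × 10^6)² / 3.31 × 10^-10 = 9.28 × 10^21 m/s²

9.28 × 10^21 m/s²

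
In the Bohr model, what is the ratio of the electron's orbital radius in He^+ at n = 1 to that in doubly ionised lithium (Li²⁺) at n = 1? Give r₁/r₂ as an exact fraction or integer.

r ∝ Z^-1 · n^2
r₁/r₂ = (2/3)^-1 · (1/1)^2 = 3/2

3/2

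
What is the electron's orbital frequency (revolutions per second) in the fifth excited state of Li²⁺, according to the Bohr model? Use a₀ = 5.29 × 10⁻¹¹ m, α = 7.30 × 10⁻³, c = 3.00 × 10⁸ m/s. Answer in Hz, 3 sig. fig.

r = n²a₀/Z = 6.35 × 10⁻¹⁰ m, v = Zαc/n = 1.09 × 10⁶ m/s
f = v/(2πr) = 2.75 × 10¹⁴ Hz

2.75 × 10¹⁴ Hz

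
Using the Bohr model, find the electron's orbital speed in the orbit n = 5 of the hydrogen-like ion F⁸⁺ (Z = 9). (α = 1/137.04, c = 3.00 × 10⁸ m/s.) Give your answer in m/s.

v_n = Zαc/n = 9 × 0.00730 × 3.00 × 10⁸ / 5
    = 3.94 × 10⁶ m/s

3.94 × 10⁶ m/s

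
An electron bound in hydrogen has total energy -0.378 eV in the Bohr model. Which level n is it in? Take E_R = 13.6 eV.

6

E_n = −E_R Z²/n² ⇒ n² = E_R Z²/(−E_n) = 13.6 × 1² / 0.378 ≈ 35.98
n = 6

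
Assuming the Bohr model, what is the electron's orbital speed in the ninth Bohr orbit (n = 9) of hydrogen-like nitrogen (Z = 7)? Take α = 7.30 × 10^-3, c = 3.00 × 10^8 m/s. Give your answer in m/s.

v_n = Zαc/n = 7 × 0.00730 × 3.00 × 10^8 / 9
    = 1.70 × 10^6 m/s

1.70 × 10^6 m/s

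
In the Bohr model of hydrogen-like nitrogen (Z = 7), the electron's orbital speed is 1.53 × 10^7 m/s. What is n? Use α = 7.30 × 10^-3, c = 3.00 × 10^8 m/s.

1

v_n = Zαc/n ⇒ n = Zαc/v = 7 × 0.00730 × 3.00 × 10^8 / 1.53 × 10^7 ≈ 1.00
n = 1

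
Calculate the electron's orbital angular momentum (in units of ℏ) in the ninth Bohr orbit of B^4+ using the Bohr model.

9

L_n = nℏ, so L/ℏ = n = 9.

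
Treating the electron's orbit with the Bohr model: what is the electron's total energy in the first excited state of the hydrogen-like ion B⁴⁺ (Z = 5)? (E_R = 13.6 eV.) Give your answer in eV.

E_n = −E_R·Z²/n² = −13.6 × 5²/2² = -85.0 eV

-85.0 eV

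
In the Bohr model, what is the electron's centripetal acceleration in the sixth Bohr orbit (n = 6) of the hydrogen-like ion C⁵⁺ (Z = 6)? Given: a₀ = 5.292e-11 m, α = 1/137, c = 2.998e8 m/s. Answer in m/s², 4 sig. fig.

r = n²a₀/Z = 3.175e-10 m, v = Zαc/n = 2.188e6 m/s
a = v²/r = (2.188e6)² / 3.175e-10 = 1.508e22 m/s²

1.508e22 m/s²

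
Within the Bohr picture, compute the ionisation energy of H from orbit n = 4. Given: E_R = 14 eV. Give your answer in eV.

0.88 eV

E_n = −E_R·Z²/n² = −14 × 1²/4² eV = -0.88 eV
Ionisation energy = −E_n = 0.88 eV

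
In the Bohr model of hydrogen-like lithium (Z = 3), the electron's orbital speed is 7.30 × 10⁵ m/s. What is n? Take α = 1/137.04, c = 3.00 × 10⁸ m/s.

9

v_n = Zαc/n ⇒ n = Zαc/v = 3 × 0.00730 × 3.00 × 10⁸ / 7.30 × 10⁵ ≈ 9.00
n = 9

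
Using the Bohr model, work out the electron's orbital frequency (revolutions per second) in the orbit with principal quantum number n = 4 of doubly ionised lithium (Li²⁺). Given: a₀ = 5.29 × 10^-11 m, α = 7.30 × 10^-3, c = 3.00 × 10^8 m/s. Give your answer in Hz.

r = n²a₀/Z = 2.82 × 10^-10 m, v = Zαc/n = 1.64 × 10^6 m/s
f = v/(2πr) = 9.27 × 10^14 Hz

9.27 × 10^14 Hz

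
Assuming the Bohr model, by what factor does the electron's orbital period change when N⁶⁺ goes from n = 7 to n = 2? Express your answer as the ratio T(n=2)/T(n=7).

T ∝ Z^-2 · n^3; with Z fixed, T ∝ n^3.
T(n=2)/T(n=7) = (2/7)^3 = 8/343

8/343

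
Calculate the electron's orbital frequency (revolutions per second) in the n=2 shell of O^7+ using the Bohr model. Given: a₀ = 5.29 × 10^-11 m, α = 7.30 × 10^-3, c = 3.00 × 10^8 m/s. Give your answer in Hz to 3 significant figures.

5.27 × 10^16 Hz

r = n²a₀/Z = 2.65 × 10^-11 m, v = Zαc/n = 8.76 × 10^6 m/s
f = v/(2πr) = 5.27 × 10^16 Hz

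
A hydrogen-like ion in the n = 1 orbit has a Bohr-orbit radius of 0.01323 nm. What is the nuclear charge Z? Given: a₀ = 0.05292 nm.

4

r_n = n²a₀/Z ⇒ Z = n²a₀/r = 1² × 0.05292 / 0.01323 ≈ 4.00
Z = 4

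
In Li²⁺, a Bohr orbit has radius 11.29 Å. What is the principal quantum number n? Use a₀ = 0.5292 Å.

8

r_n = n²a₀/Z ⇒ n² = rZ/a₀ = 11.29 × 3 / 0.5292 ≈ 64.00
n = 8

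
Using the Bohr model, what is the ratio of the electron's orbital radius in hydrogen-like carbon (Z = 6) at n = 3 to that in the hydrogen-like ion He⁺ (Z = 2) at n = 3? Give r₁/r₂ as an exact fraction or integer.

1/3

r ∝ Z^-1 · n^2
r₁/r₂ = (6/2)^-1 · (3/3)^2 = 1/3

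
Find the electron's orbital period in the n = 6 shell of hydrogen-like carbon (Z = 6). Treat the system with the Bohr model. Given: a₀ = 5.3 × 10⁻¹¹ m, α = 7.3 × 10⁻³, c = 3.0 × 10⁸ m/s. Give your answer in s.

r = n²a₀/Z = 6²·5.3 × 10⁻¹¹/6 = 3.2 × 10⁻¹⁰ m
v = Zαc/n = 6·0.0073·3.0 × 10⁸/6 = 2.2 × 10⁶ m/s
T = 2πr/v = 9.1 × 10⁻¹⁶ s

9.1 × 10⁻¹⁶ s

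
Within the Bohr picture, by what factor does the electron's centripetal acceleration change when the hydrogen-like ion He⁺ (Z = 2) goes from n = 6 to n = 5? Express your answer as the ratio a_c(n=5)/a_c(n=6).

a_c ∝ Z^3 · n^-4; with Z fixed, a_c ∝ n^-4.
a_c(n=5)/a_c(n=6) = (5/6)^-4 = 1296/625

1296/625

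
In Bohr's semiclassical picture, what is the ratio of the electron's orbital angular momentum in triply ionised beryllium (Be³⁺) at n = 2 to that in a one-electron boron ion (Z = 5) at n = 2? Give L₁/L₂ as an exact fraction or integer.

1

L = nℏ is independent of Z.
L₁/L₂ = n₁/n₂ = 2/2 = 1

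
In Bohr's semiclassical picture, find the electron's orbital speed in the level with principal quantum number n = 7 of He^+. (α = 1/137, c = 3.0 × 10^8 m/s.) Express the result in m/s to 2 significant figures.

6.3 × 10^5 m/s

v_n = Zαc/n = 2 × 0.0073 × 3.0 × 10^8 / 7
    = 6.3 × 10^5 m/s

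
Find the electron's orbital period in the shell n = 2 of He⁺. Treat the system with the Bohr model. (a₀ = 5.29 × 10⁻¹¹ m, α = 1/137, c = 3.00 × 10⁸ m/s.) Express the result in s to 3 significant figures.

3.04 × 10⁻¹⁶ s

r = n²a₀/Z = 2²·5.29 × 10⁻¹¹/2 = 1.06 × 10⁻¹⁰ m
v = Zαc/n = 2·0.00730·3.00 × 10⁸/2 = 2.19 × 10⁶ m/s
T = 2πr/v = 3.04 × 10⁻¹⁶ s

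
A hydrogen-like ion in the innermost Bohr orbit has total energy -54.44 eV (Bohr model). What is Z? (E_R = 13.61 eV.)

E_n = −E_R Z²/n² ⇒ Z² = −E_n n²/E_R = 54.44 × 1² / 13.61 ≈ 4.00
Z = 2

2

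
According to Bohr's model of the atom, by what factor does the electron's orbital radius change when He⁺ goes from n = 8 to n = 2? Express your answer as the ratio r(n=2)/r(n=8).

1/16

r ∝ Z^-1 · n^2; with Z fixed, r ∝ n^2.
r(n=2)/r(n=8) = (2/8)^2 = 1/16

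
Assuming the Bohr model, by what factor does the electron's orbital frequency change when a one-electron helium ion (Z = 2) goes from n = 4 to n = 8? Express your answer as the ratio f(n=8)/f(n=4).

1/8

f ∝ Z^2 · n^-3; with Z fixed, f ∝ n^-3.
f(n=8)/f(n=4) = (8/4)^-3 = 1/8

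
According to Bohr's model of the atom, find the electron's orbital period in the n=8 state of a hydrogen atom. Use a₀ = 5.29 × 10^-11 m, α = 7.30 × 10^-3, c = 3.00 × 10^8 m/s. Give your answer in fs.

77.7 fs

r = n²a₀/Z = 8²·5.29 × 10^-11/1 = 3.39 × 10^-9 m
v = Zαc/n = 1·0.00730·3.00 × 10^8/8 = 2.74 × 10^5 m/s
T = 2πr/v = 7.77 × 10^-14 s = 77.7 fs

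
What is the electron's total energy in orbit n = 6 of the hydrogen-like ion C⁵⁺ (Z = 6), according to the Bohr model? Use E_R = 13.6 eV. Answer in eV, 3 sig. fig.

E_n = −E_R·Z²/n² = −13.6 × 6²/6² = -13.6 eV

-13.6 eV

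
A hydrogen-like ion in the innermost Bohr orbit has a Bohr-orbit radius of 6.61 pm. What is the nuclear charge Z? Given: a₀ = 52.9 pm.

8

r_n = n²a₀/Z ⇒ Z = n²a₀/r = 1² × 52.9 / 6.61 ≈ 8.00
Z = 8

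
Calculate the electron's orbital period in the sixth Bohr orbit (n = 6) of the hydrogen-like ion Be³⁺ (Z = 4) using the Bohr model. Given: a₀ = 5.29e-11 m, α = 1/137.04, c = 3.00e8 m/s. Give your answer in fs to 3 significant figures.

2.05 fs

r = n²a₀/Z = 6²·5.29e-11/4 = 4.76e-10 m
v = Zαc/n = 4·0.00730·3.00e8/6 = 1.46e6 m/s
T = 2πr/v = 2.05e-15 s = 2.05 fs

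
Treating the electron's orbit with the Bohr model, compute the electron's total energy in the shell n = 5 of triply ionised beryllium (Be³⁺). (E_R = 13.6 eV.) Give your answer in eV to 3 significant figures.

-8.70 eV

E_n = −E_R·Z²/n² = −13.6 × 4²/5² = -8.70 eV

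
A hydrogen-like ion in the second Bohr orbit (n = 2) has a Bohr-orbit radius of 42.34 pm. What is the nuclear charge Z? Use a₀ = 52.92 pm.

r_n = n²a₀/Z ⇒ Z = n²a₀/r = 2² × 52.92 / 42.34 ≈ 5.00
Z = 5

5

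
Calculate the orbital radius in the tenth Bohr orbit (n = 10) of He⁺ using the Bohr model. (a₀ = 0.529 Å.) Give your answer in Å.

26.5 Å

r_n = n²a₀/Z = 10² × 0.529 / 2
    = 100 × 0.529 / 2 = 26.5 Å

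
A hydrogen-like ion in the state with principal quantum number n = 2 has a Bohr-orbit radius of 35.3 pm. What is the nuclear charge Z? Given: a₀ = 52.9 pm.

r_n = n²a₀/Z ⇒ Z = n²a₀/r = 2² × 52.9 / 35.3 ≈ 5.99
Z = 6

6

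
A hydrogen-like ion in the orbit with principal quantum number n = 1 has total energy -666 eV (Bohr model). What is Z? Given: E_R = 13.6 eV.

E_n = −E_R Z²/n² ⇒ Z² = −E_n n²/E_R = 666 × 1² / 13.6 ≈ 48.97
Z = 7

7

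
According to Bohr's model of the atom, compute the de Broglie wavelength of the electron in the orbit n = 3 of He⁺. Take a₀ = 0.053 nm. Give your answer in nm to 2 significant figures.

0.50 nm

The Bohr quantisation condition is nλ = 2πr_n.
r_n = n²a₀/Z = 0.24 nm
λ = 2πr_n/n = 2π·0.24/3 = 0.50 nm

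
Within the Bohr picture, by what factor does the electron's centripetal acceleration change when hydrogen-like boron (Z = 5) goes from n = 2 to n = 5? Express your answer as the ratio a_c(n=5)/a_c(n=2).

a_c ∝ Z^3 · n^-4; with Z fixed, a_c ∝ n^-4.
a_c(n=5)/a_c(n=2) = (5/2)^-4 = 16/625

16/625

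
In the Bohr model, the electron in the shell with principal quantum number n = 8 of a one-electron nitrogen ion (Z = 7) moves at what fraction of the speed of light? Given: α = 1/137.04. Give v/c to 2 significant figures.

0.0064

v_n = Zαc/n, so v/c = Zα/n = 7 × 0.0073 / 8 = 0.0064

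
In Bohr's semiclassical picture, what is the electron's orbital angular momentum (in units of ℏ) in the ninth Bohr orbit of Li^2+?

9

L_n = nℏ, so L/ℏ = n = 9.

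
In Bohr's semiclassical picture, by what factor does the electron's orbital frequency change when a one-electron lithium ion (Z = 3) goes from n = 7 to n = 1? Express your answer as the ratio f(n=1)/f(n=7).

f ∝ Z^2 · n^-3; with Z fixed, f ∝ n^-3.
f(n=1)/f(n=7) = (1/7)^-3 = 343

343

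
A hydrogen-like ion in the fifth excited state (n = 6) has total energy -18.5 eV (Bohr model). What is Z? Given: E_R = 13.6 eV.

7

E_n = −E_R Z²/n² ⇒ Z² = −E_n n²/E_R = 18.5 × 6² / 13.6 ≈ 48.97
Z = 7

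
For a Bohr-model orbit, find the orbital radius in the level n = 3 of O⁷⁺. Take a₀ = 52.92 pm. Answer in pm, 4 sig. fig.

r_n = n²a₀/Z = 3² × 52.92 / 8
    = 9 × 52.92 / 8 = 59.54 pm

59.54 pm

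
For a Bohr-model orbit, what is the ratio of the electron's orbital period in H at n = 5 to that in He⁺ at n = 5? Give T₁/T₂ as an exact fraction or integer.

T ∝ Z^-2 · n^3
T₁/T₂ = (1/2)^-2 · (5/5)^3 = 4

4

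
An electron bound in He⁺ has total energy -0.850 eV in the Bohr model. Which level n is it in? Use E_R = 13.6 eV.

E_n = −E_R Z²/n² ⇒ n² = E_R Z²/(−E_n) = 13.6 × 2² / 0.850 ≈ 64.00
n = 8

8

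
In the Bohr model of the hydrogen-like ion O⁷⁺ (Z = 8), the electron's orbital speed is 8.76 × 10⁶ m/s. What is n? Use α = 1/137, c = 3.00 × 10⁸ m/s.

v_n = Zαc/n ⇒ n = Zαc/v = 8 × 0.00730 × 3.00 × 10⁸ / 8.76 × 10⁶ ≈ 2.00
n = 2

2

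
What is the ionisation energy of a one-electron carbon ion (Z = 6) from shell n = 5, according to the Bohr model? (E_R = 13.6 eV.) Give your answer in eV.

19.6 eV

E_n = −E_R·Z²/n² = −13.6 × 6²/5² eV = -19.6 eV
Ionisation energy = −E_n = 19.6 eV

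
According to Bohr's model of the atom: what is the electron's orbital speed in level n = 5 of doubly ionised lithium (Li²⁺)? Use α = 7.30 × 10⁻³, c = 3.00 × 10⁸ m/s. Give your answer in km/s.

1310 km/s

v_n = Zαc/n = 3 × 0.00730 × 3.00 × 10⁸ / 5
    = 1310 km/s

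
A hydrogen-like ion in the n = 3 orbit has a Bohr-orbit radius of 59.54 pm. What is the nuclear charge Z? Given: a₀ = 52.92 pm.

8

r_n = n²a₀/Z ⇒ Z = n²a₀/r = 3² × 52.92 / 59.54 ≈ 8.00
Z = 8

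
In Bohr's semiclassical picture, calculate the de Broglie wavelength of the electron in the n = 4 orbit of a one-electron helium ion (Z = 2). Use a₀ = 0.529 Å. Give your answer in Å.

The Bohr quantisation condition is nλ = 2πr_n.
r_n = n²a₀/Z = 4.23 Å
λ = 2πr_n/n = 2π·4.23/4 = 6.65 Å

6.65 Å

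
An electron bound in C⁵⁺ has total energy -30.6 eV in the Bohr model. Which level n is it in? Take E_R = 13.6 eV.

E_n = −E_R Z²/n² ⇒ n² = E_R Z²/(−E_n) = 13.6 × 6² / 30.6 ≈ 16.00
n = 4

4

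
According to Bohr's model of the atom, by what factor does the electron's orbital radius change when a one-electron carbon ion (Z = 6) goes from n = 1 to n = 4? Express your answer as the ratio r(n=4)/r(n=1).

16

r ∝ Z^-1 · n^2; with Z fixed, r ∝ n^2.
r(n=4)/r(n=1) = (4/1)^2 = 16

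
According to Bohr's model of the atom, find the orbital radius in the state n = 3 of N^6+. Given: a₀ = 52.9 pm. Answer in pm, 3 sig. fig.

68.0 pm

r_n = n²a₀/Z = 3² × 52.9 / 7
    = 9 × 52.9 / 7 = 68.0 pm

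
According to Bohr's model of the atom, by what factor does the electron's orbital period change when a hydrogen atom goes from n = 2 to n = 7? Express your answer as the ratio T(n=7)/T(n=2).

343/8

T ∝ Z^-2 · n^3; with Z fixed, T ∝ n^3.
T(n=7)/T(n=2) = (7/2)^3 = 343/8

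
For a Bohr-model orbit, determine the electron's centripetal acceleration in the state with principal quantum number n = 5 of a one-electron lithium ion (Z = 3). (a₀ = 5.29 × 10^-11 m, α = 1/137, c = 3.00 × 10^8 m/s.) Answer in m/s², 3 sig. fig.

r = n²a₀/Z = 4.41 × 10^-10 m, v = Zαc/n = 1.31 × 10^6 m/s
a = v²/r = (1.31 × 10^6)² / 4.41 × 10^-10 = 3.92 × 10^21 m/s²

3.92 × 10^21 m/s²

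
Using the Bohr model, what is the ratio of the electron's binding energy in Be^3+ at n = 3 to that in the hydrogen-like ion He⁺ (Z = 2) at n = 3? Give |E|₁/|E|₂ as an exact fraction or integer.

4

|E| ∝ Z^2 · n^-2
|E|₁/|E|₂ = (4/2)^2 · (3/3)^-2 = 4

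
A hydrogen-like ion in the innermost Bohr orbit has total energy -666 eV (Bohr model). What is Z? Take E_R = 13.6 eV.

7

E_n = −E_R Z²/n² ⇒ Z² = −E_n n²/E_R = 666 × 1² / 13.6 ≈ 48.97
Z = 7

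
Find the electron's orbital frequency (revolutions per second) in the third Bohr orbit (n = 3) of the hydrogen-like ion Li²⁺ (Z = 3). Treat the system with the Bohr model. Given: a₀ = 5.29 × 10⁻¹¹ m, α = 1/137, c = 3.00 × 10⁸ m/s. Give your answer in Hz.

2.20 × 10¹⁵ Hz

r = n²a₀/Z = 1.59 × 10⁻¹⁰ m, v = Zαc/n = 2.19 × 10⁶ m/s
f = v/(2πr) = 2.20 × 10¹⁵ Hz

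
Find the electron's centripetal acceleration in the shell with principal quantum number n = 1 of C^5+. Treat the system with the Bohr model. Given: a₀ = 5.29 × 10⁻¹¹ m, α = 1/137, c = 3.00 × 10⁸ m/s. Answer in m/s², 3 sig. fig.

r = n²a₀/Z = 8.82 × 10⁻¹² m, v = Zαc/n = 1.31 × 10⁷ m/s
a = v²/r = (1.31 × 10⁷)² / 8.82 × 10⁻¹² = 1.96 × 10²⁵ m/s²

1.96 × 10²⁵ m/s²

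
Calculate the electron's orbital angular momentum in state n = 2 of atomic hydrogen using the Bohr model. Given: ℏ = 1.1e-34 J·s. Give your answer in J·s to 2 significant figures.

2.2e-34 J·s

L_n = nℏ = 2 × 1.1e-34 = 2.2e-34 J·s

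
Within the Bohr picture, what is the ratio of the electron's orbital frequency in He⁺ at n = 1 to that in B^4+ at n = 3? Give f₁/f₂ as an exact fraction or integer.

f ∝ Z^2 · n^-3
f₁/f₂ = (2/5)^2 · (1/3)^-3 = 108/25

108/25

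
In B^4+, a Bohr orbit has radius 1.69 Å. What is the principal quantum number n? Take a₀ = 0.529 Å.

4

r_n = n²a₀/Z ⇒ n² = rZ/a₀ = 1.69 × 5 / 0.529 ≈ 15.97
n = 4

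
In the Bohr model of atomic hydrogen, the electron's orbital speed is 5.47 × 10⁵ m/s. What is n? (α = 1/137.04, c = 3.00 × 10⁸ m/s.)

v_n = Zαc/n ⇒ n = Zαc/v = 1 × 0.00730 × 3.00 × 10⁸ / 5.47 × 10⁵ ≈ 4.00
n = 4

4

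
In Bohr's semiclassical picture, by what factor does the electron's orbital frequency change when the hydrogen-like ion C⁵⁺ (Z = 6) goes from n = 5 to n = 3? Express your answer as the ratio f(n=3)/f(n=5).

f ∝ Z^2 · n^-3; with Z fixed, f ∝ n^-3.
f(n=3)/f(n=5) = (3/5)^-3 = 125/27

125/27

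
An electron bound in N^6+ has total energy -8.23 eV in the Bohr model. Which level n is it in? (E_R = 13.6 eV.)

E_n = −E_R Z²/n² ⇒ n² = E_R Z²/(−E_n) = 13.6 × 7² / 8.23 ≈ 80.97
n = 9

9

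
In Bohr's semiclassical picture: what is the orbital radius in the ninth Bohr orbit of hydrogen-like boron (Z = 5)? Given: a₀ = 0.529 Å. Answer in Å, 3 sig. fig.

r_n = n²a₀/Z = 9² × 0.529 / 5
    = 81 × 0.529 / 5 = 8.57 Å

8.57 Å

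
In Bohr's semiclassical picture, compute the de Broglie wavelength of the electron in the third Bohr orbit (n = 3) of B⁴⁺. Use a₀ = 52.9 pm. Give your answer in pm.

The Bohr quantisation condition is nλ = 2πr_n.
r_n = n²a₀/Z = 95.2 pm
λ = 2πr_n/n = 2π·95.2/3 = 199 pm

199 pm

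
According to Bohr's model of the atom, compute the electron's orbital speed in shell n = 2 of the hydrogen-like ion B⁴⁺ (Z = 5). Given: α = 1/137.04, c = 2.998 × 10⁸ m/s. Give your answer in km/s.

v_n = Zαc/n = 5 × 0.007297 × 2.998 × 10⁸ / 2
    = 5469 km/s

5469 km/s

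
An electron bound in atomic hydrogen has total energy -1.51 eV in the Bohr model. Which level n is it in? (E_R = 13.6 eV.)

E_n = −E_R Z²/n² ⇒ n² = E_R Z²/(−E_n) = 13.6 × 1² / 1.51 ≈ 9.01
n = 3

3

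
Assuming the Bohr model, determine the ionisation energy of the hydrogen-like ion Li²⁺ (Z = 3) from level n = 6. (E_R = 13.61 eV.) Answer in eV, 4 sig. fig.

E_n = −E_R·Z²/n² = −13.61 × 3²/6² eV = -3.402 eV
Ionisation energy = −E_n = 3.402 eV

3.402 eV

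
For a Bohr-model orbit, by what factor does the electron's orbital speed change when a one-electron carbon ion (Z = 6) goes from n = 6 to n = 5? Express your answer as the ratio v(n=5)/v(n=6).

v ∝ Z^1 · n^-1; with Z fixed, v ∝ n^-1.
v(n=5)/v(n=6) = (5/6)^-1 = 6/5

6/5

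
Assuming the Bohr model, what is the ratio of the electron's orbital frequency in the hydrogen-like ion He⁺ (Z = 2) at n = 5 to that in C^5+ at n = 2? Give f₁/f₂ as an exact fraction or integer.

8/1125

f ∝ Z^2 · n^-3
f₁/f₂ = (2/6)^2 · (5/2)^-3 = 8/1125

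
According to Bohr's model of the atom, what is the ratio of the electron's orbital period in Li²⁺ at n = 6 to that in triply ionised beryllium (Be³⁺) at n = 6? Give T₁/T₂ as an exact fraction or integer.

16/9

T ∝ Z^-2 · n^3
T₁/T₂ = (3/4)^-2 · (6/6)^3 = 16/9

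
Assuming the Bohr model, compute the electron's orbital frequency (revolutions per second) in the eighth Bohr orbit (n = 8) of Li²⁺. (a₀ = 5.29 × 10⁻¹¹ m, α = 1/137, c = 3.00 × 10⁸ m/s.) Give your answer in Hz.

r = n²a₀/Z = 1.13 × 10⁻⁹ m, v = Zαc/n = 8.21 × 10⁵ m/s
f = v/(2πr) = 1.16 × 10¹⁴ Hz

1.16 × 10¹⁴ Hz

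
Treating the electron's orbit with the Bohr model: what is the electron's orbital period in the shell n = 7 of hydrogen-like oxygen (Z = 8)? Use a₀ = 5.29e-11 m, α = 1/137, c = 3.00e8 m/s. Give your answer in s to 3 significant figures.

r = n²a₀/Z = 7²·5.29e-11/8 = 3.24e-10 m
v = Zαc/n = 8·0.00730·3.00e8/7 = 2.50e6 m/s
T = 2πr/v = 8.13e-16 s

8.13e-16 s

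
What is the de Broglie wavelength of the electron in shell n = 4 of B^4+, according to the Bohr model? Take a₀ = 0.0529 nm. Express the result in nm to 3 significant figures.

0.266 nm

The Bohr quantisation condition is nλ = 2πr_n.
r_n = n²a₀/Z = 0.169 nm
λ = 2πr_n/n = 2π·0.169/4 = 0.266 nm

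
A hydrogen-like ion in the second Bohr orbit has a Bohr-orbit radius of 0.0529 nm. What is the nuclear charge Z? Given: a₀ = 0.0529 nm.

4

r_n = n²a₀/Z ⇒ Z = n²a₀/r = 2² × 0.0529 / 0.0529 ≈ 4.00
Z = 4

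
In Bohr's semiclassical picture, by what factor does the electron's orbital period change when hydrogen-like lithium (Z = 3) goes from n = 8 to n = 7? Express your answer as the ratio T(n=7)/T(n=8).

343/512

T ∝ Z^-2 · n^3; with Z fixed, T ∝ n^3.
T(n=7)/T(n=8) = (7/8)^3 = 343/512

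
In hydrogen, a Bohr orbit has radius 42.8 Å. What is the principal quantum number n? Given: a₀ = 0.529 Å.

9

r_n = n²a₀/Z ⇒ n² = rZ/a₀ = 42.8 × 1 / 0.529 ≈ 80.91
n = 9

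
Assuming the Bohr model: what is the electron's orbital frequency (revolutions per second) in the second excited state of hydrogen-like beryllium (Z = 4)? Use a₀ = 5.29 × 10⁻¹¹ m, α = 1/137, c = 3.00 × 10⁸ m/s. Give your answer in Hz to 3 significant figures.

3.90 × 10¹⁵ Hz

r = n²a₀/Z = 1.19 × 10⁻¹⁰ m, v = Zαc/n = 2.92 × 10⁶ m/s
f = v/(2πr) = 3.90 × 10¹⁵ Hz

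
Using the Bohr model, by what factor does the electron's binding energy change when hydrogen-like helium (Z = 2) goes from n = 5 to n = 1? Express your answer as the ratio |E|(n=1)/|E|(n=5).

|E| ∝ Z^2 · n^-2; with Z fixed, |E| ∝ n^-2.
|E|(n=1)/|E|(n=5) = (1/5)^-2 = 25

25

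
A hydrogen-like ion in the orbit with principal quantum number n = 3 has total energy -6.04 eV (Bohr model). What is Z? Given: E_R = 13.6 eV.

E_n = −E_R Z²/n² ⇒ Z² = −E_n n²/E_R = 6.04 × 3² / 13.6 ≈ 4.00
Z = 2

2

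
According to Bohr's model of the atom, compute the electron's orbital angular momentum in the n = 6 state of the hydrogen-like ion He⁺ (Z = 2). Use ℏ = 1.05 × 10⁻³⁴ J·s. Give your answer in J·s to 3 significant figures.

L_n = nℏ = 6 × 1.05 × 10⁻³⁴ = 6.30 × 10⁻³⁴ J·s

6.30 × 10⁻³⁴ J·s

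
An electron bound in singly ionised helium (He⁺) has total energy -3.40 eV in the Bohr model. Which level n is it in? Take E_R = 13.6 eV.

4

E_n = −E_R Z²/n² ⇒ n² = E_R Z²/(−E_n) = 13.6 × 2² / 3.40 ≈ 16.00
n = 4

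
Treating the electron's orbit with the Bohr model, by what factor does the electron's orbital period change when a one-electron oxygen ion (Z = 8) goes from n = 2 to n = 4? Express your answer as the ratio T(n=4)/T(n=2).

8

T ∝ Z^-2 · n^3; with Z fixed, T ∝ n^3.
T(n=4)/T(n=2) = (4/2)^3 = 8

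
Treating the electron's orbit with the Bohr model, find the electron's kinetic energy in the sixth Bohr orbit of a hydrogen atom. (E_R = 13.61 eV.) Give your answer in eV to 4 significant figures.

For a Coulomb orbit the virial theorem gives K = −E_n.
E_n = −E_R·Z²/n², so K = E_R·Z²/n² = 13.61 × 1²/6² = 0.3781 eV

0.3781 eV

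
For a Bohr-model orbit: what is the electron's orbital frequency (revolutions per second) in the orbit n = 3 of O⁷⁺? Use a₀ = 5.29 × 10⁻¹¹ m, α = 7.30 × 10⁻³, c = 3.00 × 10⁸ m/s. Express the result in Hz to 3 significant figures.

r = n²a₀/Z = 5.95 × 10⁻¹¹ m, v = Zαc/n = 5.84 × 10⁶ m/s
f = v/(2πr) = 1.56 × 10¹⁶ Hz

1.56 × 10¹⁶ Hz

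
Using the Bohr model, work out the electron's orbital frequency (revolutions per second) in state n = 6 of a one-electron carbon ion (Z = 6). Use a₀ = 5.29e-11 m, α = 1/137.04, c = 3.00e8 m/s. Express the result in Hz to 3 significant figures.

1.10e15 Hz

r = n²a₀/Z = 3.17e-10 m, v = Zαc/n = 2.19e6 m/s
f = v/(2πr) = 1.10e15 Hz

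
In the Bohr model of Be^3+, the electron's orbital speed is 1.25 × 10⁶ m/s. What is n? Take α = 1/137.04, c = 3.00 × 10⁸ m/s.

7

v_n = Zαc/n ⇒ n = Zαc/v = 4 × 0.00730 × 3.00 × 10⁸ / 1.25 × 10⁶ ≈ 7.01
n = 7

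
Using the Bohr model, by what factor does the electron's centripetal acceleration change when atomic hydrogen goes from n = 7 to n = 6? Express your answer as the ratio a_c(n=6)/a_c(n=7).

a_c ∝ Z^3 · n^-4; with Z fixed, a_c ∝ n^-4.
a_c(n=6)/a_c(n=7) = (6/7)^-4 = 2401/1296

2401/1296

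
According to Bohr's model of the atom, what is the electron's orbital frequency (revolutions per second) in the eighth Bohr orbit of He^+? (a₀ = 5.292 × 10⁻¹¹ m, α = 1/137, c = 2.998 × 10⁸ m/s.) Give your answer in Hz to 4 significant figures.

r = n²a₀/Z = 1.693 × 10⁻⁹ m, v = Zαc/n = 5.471 × 10⁵ m/s
f = v/(2πr) = 5.142 × 10¹³ Hz

5.142 × 10¹³ Hz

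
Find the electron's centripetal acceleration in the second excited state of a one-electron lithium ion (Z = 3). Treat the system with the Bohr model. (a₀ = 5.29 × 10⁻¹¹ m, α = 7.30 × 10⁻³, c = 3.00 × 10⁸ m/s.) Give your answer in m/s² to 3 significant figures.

r = n²a₀/Z = 1.59 × 10⁻¹⁰ m, v = Zαc/n = 2.19 × 10⁶ m/s
a = v²/r = (2.19 × 10⁶)² / 1.59 × 10⁻¹⁰ = 3.02 × 10²² m/s²

3.02 × 10²² m/s²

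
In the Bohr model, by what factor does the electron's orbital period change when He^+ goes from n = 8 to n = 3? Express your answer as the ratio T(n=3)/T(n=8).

27/512

T ∝ Z^-2 · n^3; with Z fixed, T ∝ n^3.
T(n=3)/T(n=8) = (3/8)^3 = 27/512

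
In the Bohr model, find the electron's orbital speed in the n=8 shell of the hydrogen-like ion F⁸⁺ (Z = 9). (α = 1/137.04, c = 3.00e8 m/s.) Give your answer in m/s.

2.46e6 m/s

v_n = Zαc/n = 9 × 0.00730 × 3.00e8 / 8
    = 2.46e6 m/s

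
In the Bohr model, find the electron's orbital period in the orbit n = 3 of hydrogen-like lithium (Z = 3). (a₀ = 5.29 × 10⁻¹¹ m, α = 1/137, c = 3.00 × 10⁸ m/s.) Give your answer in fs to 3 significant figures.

0.455 fs

r = n²a₀/Z = 3²·5.29 × 10⁻¹¹/3 = 1.59 × 10⁻¹⁰ m
v = Zαc/n = 3·0.00730·3.00 × 10⁸/3 = 2.19 × 10⁶ m/s
T = 2πr/v = 4.55 × 10⁻¹⁶ s = 0.455 fs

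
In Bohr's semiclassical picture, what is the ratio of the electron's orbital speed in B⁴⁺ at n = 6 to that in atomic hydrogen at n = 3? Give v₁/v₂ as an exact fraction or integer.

v ∝ Z^1 · n^-1
v₁/v₂ = (5/1)^1 · (6/3)^-1 = 5/2

5/2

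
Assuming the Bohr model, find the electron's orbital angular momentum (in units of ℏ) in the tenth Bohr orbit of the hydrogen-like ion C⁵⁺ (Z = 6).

L_n = nℏ, so L/ℏ = n = 10.

10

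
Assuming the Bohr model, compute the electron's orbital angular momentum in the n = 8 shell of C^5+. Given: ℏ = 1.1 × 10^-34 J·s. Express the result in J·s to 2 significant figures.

8.8 × 10^-34 J·s

L_n = nℏ = 8 × 1.1 × 10^-34 = 8.8 × 10^-34 J·s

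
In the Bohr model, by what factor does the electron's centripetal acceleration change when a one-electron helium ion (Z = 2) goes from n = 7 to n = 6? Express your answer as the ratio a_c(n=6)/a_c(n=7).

2401/1296

a_c ∝ Z^3 · n^-4; with Z fixed, a_c ∝ n^-4.
a_c(n=6)/a_c(n=7) = (6/7)^-4 = 2401/1296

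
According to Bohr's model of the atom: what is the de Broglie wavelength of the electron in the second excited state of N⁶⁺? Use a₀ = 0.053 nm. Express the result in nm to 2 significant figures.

The Bohr quantisation condition is nλ = 2πr_n.
r_n = n²a₀/Z = 0.068 nm
λ = 2πr_n/n = 2π·0.068/3 = 0.14 nm

0.14 nm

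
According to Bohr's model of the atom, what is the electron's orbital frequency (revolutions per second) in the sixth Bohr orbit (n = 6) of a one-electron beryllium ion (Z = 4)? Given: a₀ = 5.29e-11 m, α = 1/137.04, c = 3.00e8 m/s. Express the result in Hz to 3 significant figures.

r = n²a₀/Z = 4.76e-10 m, v = Zαc/n = 1.46e6 m/s
f = v/(2πr) = 4.88e14 Hz

4.88e14 Hz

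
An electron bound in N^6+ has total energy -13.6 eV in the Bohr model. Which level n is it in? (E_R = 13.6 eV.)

E_n = −E_R Z²/n² ⇒ n² = E_R Z²/(−E_n) = 13.6 × 7² / 13.6 ≈ 49.00
n = 7

7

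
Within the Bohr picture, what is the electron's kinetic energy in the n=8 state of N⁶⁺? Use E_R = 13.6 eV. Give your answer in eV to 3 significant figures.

For a Coulomb orbit the virial theorem gives K = −E_n.
E_n = −E_R·Z²/n², so K = E_R·Z²/n² = 13.6 × 7²/8² = 10.4 eV

10.4 eV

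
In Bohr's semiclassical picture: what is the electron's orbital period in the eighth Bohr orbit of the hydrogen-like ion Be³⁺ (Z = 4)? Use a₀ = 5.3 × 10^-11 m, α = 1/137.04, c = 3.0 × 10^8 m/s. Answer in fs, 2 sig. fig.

r = n²a₀/Z = 8²·5.3 × 10^-11/4 = 8.5 × 10^-10 m
v = Zαc/n = 4·0.0073·3.0 × 10^8/8 = 1.1 × 10^6 m/s
T = 2πr/v = 4.9 × 10^-15 s = 4.9 fs

4.9 fs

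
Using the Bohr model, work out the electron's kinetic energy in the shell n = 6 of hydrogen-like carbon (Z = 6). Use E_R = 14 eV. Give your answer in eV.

For a Coulomb orbit the virial theorem gives K = −E_n.
E_n = −E_R·Z²/n², so K = E_R·Z²/n² = 14 × 6²/6² = 14 eV

14 eV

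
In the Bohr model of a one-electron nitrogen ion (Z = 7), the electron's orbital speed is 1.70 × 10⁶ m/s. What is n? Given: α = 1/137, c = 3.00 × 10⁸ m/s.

v_n = Zαc/n ⇒ n = Zαc/v = 7 × 0.00730 × 3.00 × 10⁸ / 1.70 × 10⁶ ≈ 9.02
n = 9

9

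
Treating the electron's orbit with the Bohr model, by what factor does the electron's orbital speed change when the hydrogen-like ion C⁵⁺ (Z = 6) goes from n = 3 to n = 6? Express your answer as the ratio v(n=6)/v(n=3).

v ∝ Z^1 · n^-1; with Z fixed, v ∝ n^-1.
v(n=6)/v(n=3) = (6/3)^-1 = 1/2

1/2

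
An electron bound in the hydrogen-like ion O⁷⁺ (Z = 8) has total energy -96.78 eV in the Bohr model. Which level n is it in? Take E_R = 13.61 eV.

E_n = −E_R Z²/n² ⇒ n² = E_R Z²/(−E_n) = 13.61 × 8² / 96.78 ≈ 9.00
n = 3

3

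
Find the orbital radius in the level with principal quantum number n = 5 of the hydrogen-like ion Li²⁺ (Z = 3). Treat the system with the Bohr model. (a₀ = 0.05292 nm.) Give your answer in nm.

0.4410 nm

r_n = n²a₀/Z = 5² × 0.05292 / 3
    = 25 × 0.05292 / 3 = 0.4410 nm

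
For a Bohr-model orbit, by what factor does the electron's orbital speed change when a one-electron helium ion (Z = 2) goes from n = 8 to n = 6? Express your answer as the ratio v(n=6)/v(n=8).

v ∝ Z^1 · n^-1; with Z fixed, v ∝ n^-1.
v(n=6)/v(n=8) = (6/8)^-1 = 4/3

4/3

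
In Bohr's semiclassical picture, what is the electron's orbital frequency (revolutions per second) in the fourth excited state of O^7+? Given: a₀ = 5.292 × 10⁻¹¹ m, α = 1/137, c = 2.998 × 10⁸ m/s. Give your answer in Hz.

r = n²a₀/Z = 1.654 × 10⁻¹⁰ m, v = Zαc/n = 3.501 × 10⁶ m/s
f = v/(2πr) = 3.370 × 10¹⁵ Hz

3.370 × 10¹⁵ Hz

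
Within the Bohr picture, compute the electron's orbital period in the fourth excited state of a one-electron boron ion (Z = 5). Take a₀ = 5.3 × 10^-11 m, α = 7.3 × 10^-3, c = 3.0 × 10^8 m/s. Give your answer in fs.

0.76 fs

r = n²a₀/Z = 5²·5.3 × 10^-11/5 = 2.6 × 10^-10 m
v = Zαc/n = 5·0.0073·3.0 × 10^8/5 = 2.2 × 10^6 m/s
T = 2πr/v = 7.6 × 10^-16 s = 0.76 fs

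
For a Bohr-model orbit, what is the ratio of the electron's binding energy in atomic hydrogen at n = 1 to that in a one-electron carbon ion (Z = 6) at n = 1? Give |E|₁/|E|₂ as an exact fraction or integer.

1/36

|E| ∝ Z^2 · n^-2
|E|₁/|E|₂ = (1/6)^2 · (1/1)^-2 = 1/36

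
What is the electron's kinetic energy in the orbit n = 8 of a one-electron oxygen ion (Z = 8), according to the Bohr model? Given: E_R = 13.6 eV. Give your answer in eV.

For a Coulomb orbit the virial theorem gives K = −E_n.
E_n = −E_R·Z²/n², so K = E_R·Z²/n² = 13.6 × 8²/8² = 13.6 eV

13.6 eV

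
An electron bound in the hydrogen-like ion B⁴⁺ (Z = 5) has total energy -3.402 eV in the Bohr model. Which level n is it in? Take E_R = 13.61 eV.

E_n = −E_R Z²/n² ⇒ n² = E_R Z²/(−E_n) = 13.61 × 5² / 3.402 ≈ 100.01
n = 10

10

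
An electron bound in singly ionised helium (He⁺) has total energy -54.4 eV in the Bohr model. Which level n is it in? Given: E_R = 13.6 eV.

E_n = −E_R Z²/n² ⇒ n² = E_R Z²/(−E_n) = 13.6 × 2² / 54.4 ≈ 1.00
n = 1

1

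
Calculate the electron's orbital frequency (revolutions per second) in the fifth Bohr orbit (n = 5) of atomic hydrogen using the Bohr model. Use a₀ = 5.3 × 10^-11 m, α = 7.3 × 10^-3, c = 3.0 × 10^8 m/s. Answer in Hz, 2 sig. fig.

5.3 × 10^13 Hz

r = n²a₀/Z = 1.3 × 10^-9 m, v = Zαc/n = 4.4 × 10^5 m/s
f = v/(2πr) = 5.3 × 10^13 Hz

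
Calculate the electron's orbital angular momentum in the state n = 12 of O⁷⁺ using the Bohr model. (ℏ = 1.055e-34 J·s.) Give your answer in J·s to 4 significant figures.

1.266e-33 J·s

L_n = nℏ = 12 × 1.055e-34 = 1.266e-33 J·s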